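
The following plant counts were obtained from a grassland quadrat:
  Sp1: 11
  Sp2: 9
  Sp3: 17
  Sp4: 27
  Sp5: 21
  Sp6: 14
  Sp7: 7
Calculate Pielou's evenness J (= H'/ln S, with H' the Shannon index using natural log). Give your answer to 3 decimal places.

0.953

Total N = 11+9+17+27+21+14+7 = 106, so the proportions are 0.10377, 0.08491, 0.16038, 0.25472, 0.19811, 0.13208, 0.06604 (working shown to 5 dp, full precision carried).
H' = −Σ pᵢ ln pᵢ = −((-0.23510) + (-0.20940) + (-0.29353) + (-0.34835) + (-0.32073) + (-0.26737) + (-0.17946)) = 1.85394.
With S = 7 species, ln S = 1.94591, so J = 1.85394/1.94591 = 0.95274, i.e. 0.953 to 3 decimal places.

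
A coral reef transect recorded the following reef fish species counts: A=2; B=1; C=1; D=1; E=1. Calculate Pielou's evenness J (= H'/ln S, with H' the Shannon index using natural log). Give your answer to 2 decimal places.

0.97

Total N = 2+1+1+1+1 = 6, so the proportions are 0.3333, 0.1667, 0.1667, 0.1667, 0.1667 (working shown to 4 dp, full precision carried).
H' = −Σ pᵢ ln pᵢ = −((-0.3662) + (-0.2986) + (-0.2986) + (-0.2986) + (-0.2986)) = 1.5607.
With S = 5 species, ln S = 1.6094, so J = 1.5607/1.6094 = 0.9697, i.e. 0.97 to 2 decimal places.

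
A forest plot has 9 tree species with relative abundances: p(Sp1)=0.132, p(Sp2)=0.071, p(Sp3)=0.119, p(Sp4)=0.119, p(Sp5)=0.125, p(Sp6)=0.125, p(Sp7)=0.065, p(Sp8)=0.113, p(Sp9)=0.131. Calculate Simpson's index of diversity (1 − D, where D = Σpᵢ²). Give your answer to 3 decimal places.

0.884

D = 0.132² + 0.071² + 0.119² + 0.119² + 0.125² + 0.125² + 0.065² + 0.113² + 0.131² = 0.01742 + 0.00504 + 0.01416 + 0.01416 + 0.01562 + 0.01562 + 0.00423 + 0.01277 + 0.01716 = 0.11619 (working shown to 5 dp, full precision carried).
So 1 − D = 0.88381, i.e. 0.884 to 3 decimal places.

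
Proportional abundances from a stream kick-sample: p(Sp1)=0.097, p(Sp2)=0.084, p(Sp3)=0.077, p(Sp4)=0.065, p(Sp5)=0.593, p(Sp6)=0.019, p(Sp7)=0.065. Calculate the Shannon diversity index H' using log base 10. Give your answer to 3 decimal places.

0.596

Each pᵢ log₁₀ pᵢ term (working shown to 5 dp, full precision carried): 0.097×(-1.01323)=-0.09828, 0.084×(-1.07572)=-0.09036, 0.077×(-1.11351)=-0.08574, 0.065×(-1.18709)=-0.07716, 0.593×(-0.22695)=-0.13458, 0.019×(-1.72125)=-0.03270, 0.065×(-1.18709)=-0.07716.
Sum = -0.59599, so H' = 0.596.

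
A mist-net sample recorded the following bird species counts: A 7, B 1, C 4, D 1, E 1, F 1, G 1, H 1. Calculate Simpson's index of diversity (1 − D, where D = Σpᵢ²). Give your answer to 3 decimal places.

Total N = 7+1+4+1+1+1+1+1 = 17, so the proportions are 0.41176, 0.05882, 0.23529, 0.05882, 0.05882, 0.05882, 0.05882, 0.05882 (working shown to 5 dp, full precision carried).
D = 0.41176² + 0.05882² + 0.23529² + 0.05882² + 0.05882² + 0.05882² + 0.05882² + 0.05882² = 0.16955 + 0.00346 + 0.05536 + 0.00346 + 0.00346 + 0.00346 + 0.00346 + 0.00346 = 0.24567.
So 1 − D = 0.75433, i.e. 0.754 to 3 decimal places.

0.754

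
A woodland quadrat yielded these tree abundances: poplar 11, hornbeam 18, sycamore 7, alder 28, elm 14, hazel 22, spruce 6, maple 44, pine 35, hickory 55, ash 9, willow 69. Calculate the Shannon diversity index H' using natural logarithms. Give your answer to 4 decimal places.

Total N = 11+18+7+28+14+22+6+44+35+55+9+69 = 318, so the proportions are 0.034591, 0.056604, 0.022013, 0.08805, 0.044025, 0.069182, 0.018868, 0.138365, 0.110063, 0.172956, 0.028302, 0.216981 (working shown to 6 dp, full precision carried).
Each pᵢ ln pᵢ term: 0.034591×(-3.364156)=-0.116370, 0.056604×(-2.871680)=-0.162548, 0.022013×(-3.816141)=-0.084003, 0.08805×(-2.429847)=-0.213949, 0.044025×(-3.122994)=-0.137490, 0.069182×(-2.671009)=-0.184787, 0.018868×(-3.970292)=-0.074911, 0.138365×(-1.977862)=-0.273666, 0.110063×(-2.206703)=-0.242876, 0.172956×(-1.754718)=-0.303489, 0.028302×(-3.564827)=-0.100891, 0.216981×(-1.527945)=-0.331535.
Sum = -2.226516, so H' = 2.2265.

2.2265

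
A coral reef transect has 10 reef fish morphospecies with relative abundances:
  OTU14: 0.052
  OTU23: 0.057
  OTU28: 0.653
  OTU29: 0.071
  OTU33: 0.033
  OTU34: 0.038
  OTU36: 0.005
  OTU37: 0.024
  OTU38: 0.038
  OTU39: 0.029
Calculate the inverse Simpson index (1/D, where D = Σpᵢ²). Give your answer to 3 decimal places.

D = 0.052² + 0.057² + 0.653² + 0.071² + 0.033² + 0.038² + 0.005² + 0.024² + 0.038² + 0.029² = 0.002704 + 0.003249 + 0.426409 + 0.005041 + 0.001089 + 0.001444 + 0.000025 + 0.000576 + 0.001444 + 0.000841 = 0.442822 (working shown to 6 dp, full precision carried).
So 1/D = 2.25824, i.e. 2.258 to 3 decimal places.

2.258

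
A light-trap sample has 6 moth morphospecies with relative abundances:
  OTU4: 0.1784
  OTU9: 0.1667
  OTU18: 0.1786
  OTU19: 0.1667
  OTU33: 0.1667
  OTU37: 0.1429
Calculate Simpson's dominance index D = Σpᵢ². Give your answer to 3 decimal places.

0.168

D = 0.1784² + 0.1667² + 0.1786² + 0.1667² + 0.1667² + 0.1429² = 0.03183 + 0.02779 + 0.03190 + 0.02779 + 0.02779 + 0.02042 = 0.16751 (working shown to 5 dp, full precision carried).
To 3 decimal places, D = 0.168.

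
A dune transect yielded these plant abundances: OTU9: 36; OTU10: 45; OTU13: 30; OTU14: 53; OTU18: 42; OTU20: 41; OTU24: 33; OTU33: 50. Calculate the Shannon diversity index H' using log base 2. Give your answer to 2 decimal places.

2.98

Total N = 36+45+30+53+42+41+33+50 = 330, so the proportions are 0.1091, 0.1364, 0.0909, 0.1606, 0.1273, 0.1242, 0.1, 0.1515 (working shown to 4 dp, full precision carried).
Each pᵢ log₂ pᵢ term: 0.1091×(-3.1964)=-0.3487, 0.1364×(-2.8745)=-0.3920, 0.0909×(-3.4594)=-0.3145, 0.1606×(-2.6384)=-0.4237, 0.1273×(-2.9740)=-0.3785, 0.1242×(-3.0088)=-0.3738, 0.1×(-3.3219)=-0.3322, 0.1515×(-2.7225)=-0.4125.
Sum = -2.9759, so H' = 2.98.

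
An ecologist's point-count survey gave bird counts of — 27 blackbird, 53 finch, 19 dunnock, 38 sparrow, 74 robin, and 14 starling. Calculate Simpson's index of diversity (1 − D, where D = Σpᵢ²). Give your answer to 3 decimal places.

Total N = 27+53+19+38+74+14 = 225, so the proportions are 0.12, 0.23556, 0.08444, 0.16889, 0.32889, 0.06222 (working shown to 5 dp, full precision carried).
D = 0.12² + 0.23556² + 0.08444² + 0.16889² + 0.32889² + 0.06222² = 0.01440 + 0.05549 + 0.00713 + 0.02852 + 0.10817 + 0.00387 = 0.21758.
So 1 − D = 0.78242, i.e. 0.782 to 3 decimal places.

0.782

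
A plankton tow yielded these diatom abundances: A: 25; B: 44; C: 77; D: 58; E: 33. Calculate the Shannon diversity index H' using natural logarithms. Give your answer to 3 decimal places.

1.534

Total N = 25+44+77+58+33 = 237, so the proportions are 0.10549, 0.18565, 0.32489, 0.24473, 0.13924 (working shown to 5 dp, full precision carried).
Each pᵢ ln pᵢ term: 0.10549×(-2.24918)=-0.23726, 0.18565×(-1.68387)=-0.31262, 0.32489×(-1.12425)=-0.36526, 0.24473×(-1.40762)=-0.34448, 0.13924×(-1.97155)=-0.27452.
Sum = -1.53414, so H' = 1.534.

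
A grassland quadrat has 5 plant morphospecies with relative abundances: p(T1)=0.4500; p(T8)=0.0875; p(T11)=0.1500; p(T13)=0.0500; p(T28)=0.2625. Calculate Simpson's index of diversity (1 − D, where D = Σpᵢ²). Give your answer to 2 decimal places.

D = 0.45² + 0.0875² + 0.15² + 0.05² + 0.2625² = 0.2025 + 0.0077 + 0.0225 + 0.0025 + 0.0689 = 0.3041 (working shown to 4 dp, full precision carried).
So 1 − D = 0.6959, i.e. 0.70 to 2 decimal places.

0.70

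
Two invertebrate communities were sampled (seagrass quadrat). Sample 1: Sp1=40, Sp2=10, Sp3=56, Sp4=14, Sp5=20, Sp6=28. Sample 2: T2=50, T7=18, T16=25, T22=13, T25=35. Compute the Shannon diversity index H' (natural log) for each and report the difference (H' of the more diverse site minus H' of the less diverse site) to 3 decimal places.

0.132

Sample 1: N=168, proportions 0.2381, 0.05952, 0.33333, 0.08333, 0.11905, 0.16667, giving H' = 1.63489 (working shown to 5 dp, full precision carried).
Sample 2: N=141, proportions 0.35461, 0.12766, 0.1773, 0.0922, 0.24823, giving H' = 1.50279.
Difference = |1.63489 − 1.50279| = 0.13210, i.e. 0.132 to 3 decimal places.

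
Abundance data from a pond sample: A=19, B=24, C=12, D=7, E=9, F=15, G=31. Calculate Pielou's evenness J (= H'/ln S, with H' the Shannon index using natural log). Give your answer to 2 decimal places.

Total N = 19+24+12+7+9+15+31 = 117, so the proportions are 0.1624, 0.2051, 0.1026, 0.0598, 0.0769, 0.1282, 0.265 (working shown to 4 dp, full precision carried).
H' = −Σ pᵢ ln pᵢ = −((-0.2952) + (-0.3249) + (-0.2336) + (-0.1685) + (-0.1973) + (-0.2633) + (-0.3519)) = 1.8348.
With S = 7 species, ln S = 1.9459, so J = 1.8348/1.9459 = 0.9429, i.e. 0.94 to 2 decimal places.

0.94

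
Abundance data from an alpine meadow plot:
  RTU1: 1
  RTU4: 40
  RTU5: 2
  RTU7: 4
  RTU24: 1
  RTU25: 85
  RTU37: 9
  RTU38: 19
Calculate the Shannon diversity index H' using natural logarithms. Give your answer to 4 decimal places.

Total N = 1+40+2+4+1+85+9+19 = 161, so the proportions are 0.006211, 0.248447, 0.012422, 0.024845, 0.006211, 0.52795, 0.055901, 0.118012 (working shown to 6 dp, full precision carried).
Each pᵢ ln pᵢ term: 0.006211×(-5.081404)=-0.031562, 0.248447×(-1.392525)=-0.345969, 0.012422×(-4.388257)=-0.054513, 0.024845×(-3.695110)=-0.091804, 0.006211×(-5.081404)=-0.031562, 0.52795×(-0.638753)=-0.337230, 0.055901×(-2.884180)=-0.161227, 0.118012×(-2.136965)=-0.252188.
Sum = -1.306054, so H' = 1.3061.

1.3061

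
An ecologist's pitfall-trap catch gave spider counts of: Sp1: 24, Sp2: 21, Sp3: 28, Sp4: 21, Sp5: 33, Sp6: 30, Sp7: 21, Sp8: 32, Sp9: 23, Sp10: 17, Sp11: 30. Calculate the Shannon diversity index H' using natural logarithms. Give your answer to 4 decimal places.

Total N = 24+21+28+21+33+30+21+32+23+17+30 = 280, so the proportions are 0.085714, 0.075, 0.1, 0.075, 0.117857, 0.107143, 0.075, 0.114286, 0.082143, 0.060714, 0.107143 (working shown to 6 dp, full precision carried).
Each pᵢ ln pᵢ term: 0.085714×(-2.456736)=-0.210577, 0.075×(-2.590267)=-0.194270, 0.1×(-2.302585)=-0.230259, 0.075×(-2.590267)=-0.194270, 0.117857×(-2.138282)=-0.252012, 0.107143×(-2.233592)=-0.239313, 0.075×(-2.590267)=-0.194270, 0.114286×(-2.169054)=-0.247892, 0.082143×(-2.499295)=-0.205299, 0.060714×(-2.801576)=-0.170096, 0.107143×(-2.233592)=-0.239313.
Sum = -2.377572, so H' = 2.3776.

2.3776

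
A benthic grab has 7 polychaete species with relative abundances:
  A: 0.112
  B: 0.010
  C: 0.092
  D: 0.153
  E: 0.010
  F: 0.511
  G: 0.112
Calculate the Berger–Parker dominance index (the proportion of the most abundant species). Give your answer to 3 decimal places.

The largest proportion is 0.511, i.e. d = 0.511 to 3 decimal places.

0.511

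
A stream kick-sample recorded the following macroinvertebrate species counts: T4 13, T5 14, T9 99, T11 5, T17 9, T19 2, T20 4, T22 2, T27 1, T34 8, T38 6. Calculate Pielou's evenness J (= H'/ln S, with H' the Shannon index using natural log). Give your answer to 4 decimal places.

Total N = 13+14+99+5+9+2+4+2+1+8+6 = 163, so the proportions are 0.079755, 0.08589, 0.607362, 0.030675, 0.055215, 0.01227, 0.02454, 0.01227, 0.006135, 0.04908, 0.03681 (working shown to 6 dp, full precision carried).
H' = −Σ pᵢ ln pᵢ = −((-0.201684) + (-0.210833) + (-0.302849) + (-0.106881) + (-0.159931) + (-0.053995) + (-0.090981) + (-0.053995) + (-0.031250) + (-0.147942) + (-0.121546)) = 1.481885.
With S = 11 species, ln S = 2.397895, so J = 1.481885/2.397895 = 0.617994, i.e. 0.6180 to 4 decimal places.

0.6180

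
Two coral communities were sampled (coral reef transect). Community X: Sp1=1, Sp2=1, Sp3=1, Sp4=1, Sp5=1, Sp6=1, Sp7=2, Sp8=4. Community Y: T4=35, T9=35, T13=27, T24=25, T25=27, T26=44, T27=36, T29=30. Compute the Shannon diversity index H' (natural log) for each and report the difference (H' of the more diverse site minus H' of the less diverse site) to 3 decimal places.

Community X: N=12, proportions 0.083333, 0.083333, 0.083333, 0.083333, 0.083333, 0.083333, 0.166667, 0.333333, giving H' = 1.907284 (working shown to 6 dp, full precision carried).
Community Y: N=259, proportions 0.135135, 0.135135, 0.104247, 0.096525, 0.104247, 0.169884, 0.138996, 0.11583, giving H' = 2.063128.
Difference = |1.907284 − 2.063128| = 0.155844, i.e. 0.156 to 3 decimal places.

0.156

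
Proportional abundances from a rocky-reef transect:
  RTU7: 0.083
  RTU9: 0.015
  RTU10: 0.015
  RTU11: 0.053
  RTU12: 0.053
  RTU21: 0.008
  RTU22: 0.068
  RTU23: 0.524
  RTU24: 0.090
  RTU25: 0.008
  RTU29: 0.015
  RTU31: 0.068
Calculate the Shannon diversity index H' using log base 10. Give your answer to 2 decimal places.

0.74

Each pᵢ log₁₀ pᵢ term (working shown to 4 dp, full precision carried): 0.083×(-1.0809)=-0.0897, 0.015×(-1.8239)=-0.0274, 0.015×(-1.8239)=-0.0274, 0.053×(-1.2757)=-0.0676, 0.053×(-1.2757)=-0.0676, 0.008×(-2.0969)=-0.0168, 0.068×(-1.1675)=-0.0794, 0.524×(-0.2807)=-0.1471, 0.09×(-1.0458)=-0.0941, 0.008×(-2.0969)=-0.0168, 0.015×(-1.8239)=-0.0274, 0.068×(-1.1675)=-0.0794.
Sum = -0.7405, so H' = 0.74.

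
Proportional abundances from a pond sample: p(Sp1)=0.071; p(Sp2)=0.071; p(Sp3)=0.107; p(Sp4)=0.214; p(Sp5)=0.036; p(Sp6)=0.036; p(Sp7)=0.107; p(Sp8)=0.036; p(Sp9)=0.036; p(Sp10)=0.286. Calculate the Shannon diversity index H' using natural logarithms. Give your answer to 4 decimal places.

2.0205

Each pᵢ ln pᵢ term (working shown to 6 dp, full precision carried): 0.071×(-2.645075)=-0.187800, 0.071×(-2.645075)=-0.187800, 0.107×(-2.234926)=-0.239137, 0.214×(-1.541779)=-0.329941, 0.036×(-3.324236)=-0.119673, 0.036×(-3.324236)=-0.119673, 0.107×(-2.234926)=-0.239137, 0.036×(-3.324236)=-0.119673, 0.036×(-3.324236)=-0.119673, 0.286×(-1.251763)=-0.358004.
Sum = -2.020510, so H' = 2.0205.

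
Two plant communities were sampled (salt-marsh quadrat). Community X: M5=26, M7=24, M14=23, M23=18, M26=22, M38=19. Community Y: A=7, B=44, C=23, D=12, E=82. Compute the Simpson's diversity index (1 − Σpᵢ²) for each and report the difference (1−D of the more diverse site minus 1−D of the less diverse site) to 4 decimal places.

Community X: N=132, proportions 0.19697, 0.181818, 0.174242, 0.136364, 0.166667, 0.143939, giving 1−D = 0.830693 (working shown to 6 dp, full precision carried).
Community Y: N=168, proportions 0.041667, 0.261905, 0.136905, 0.071429, 0.488095, giving 1−D = 0.667588.
Difference = |0.830693 − 0.667588| = 0.163105, i.e. 0.1631 to 4 decimal places.

0.1631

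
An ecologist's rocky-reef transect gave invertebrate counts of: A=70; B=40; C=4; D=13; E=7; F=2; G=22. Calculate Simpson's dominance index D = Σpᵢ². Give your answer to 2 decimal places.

Total N = 70+40+4+13+7+2+22 = 158, so the proportions are 0.443, 0.2532, 0.0253, 0.0823, 0.0443, 0.0127, 0.1392 (working shown to 4 dp, full precision carried).
D = 0.443² + 0.2532² + 0.0253² + 0.0823² + 0.0443² + 0.0127² + 0.1392² = 0.1963 + 0.0641 + 0.0006 + 0.0068 + 0.0020 + 0.0002 + 0.0194 = 0.2893.
To 2 decimal places, D = 0.29.

0.29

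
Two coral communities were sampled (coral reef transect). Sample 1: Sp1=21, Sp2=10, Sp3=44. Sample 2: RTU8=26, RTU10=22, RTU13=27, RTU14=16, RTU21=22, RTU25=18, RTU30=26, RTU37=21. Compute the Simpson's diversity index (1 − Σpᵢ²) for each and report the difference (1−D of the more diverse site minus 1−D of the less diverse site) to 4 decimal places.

0.3119

Sample 1: N=75, proportions 0.28, 0.133333, 0.586667, giving 1−D = 0.559644 (working shown to 6 dp, full precision carried).
Sample 2: N=178, proportions 0.146067, 0.123596, 0.151685, 0.089888, 0.123596, 0.101124, 0.146067, 0.117978, giving 1−D = 0.871544.
Difference = |0.559644 − 0.871544| = 0.311900, i.e. 0.3119 to 4 decimal places.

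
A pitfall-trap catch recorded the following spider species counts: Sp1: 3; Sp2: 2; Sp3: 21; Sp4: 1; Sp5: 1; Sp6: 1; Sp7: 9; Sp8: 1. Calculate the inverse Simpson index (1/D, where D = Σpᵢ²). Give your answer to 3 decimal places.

Total N = 3+2+21+1+1+1+9+1 = 39, so the proportions are 0.076923, 0.051282, 0.538462, 0.025641, 0.025641, 0.025641, 0.230769, 0.025641 (working shown to 6 dp, full precision carried).
D = 0.076923² + 0.051282² + 0.538462² + 0.025641² + 0.025641² + 0.025641² + 0.230769² + 0.025641² = 0.005917 + 0.002630 + 0.289941 + 0.000657 + 0.000657 + 0.000657 + 0.053254 + 0.000657 = 0.354372.
So 1/D = 2.82189, i.e. 2.822 to 3 decimal places.

2.822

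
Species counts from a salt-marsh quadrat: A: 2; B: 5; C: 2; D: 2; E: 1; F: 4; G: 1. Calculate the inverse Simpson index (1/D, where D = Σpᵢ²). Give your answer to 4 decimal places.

5.2545

Total N = 2+5+2+2+1+4+1 = 17, so the proportions are 0.11764706, 0.29411765, 0.11764706, 0.11764706, 0.05882353, 0.23529412, 0.05882353 (working shown to 8 dp, full precision carried).
D = 0.11764706² + 0.29411765² + 0.11764706² + 0.11764706² + 0.05882353² + 0.23529412² + 0.05882353² = 0.01384083 + 0.08650519 + 0.01384083 + 0.01384083 + 0.00346021 + 0.05536332 + 0.00346021 = 0.19031142.
So 1/D = 5.254545, i.e. 5.2545 to 4 decimal places.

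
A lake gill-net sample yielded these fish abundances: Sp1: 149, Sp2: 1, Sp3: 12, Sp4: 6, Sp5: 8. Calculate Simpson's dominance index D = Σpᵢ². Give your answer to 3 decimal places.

Total N = 149+1+12+6+8 = 176, so the proportions are 0.84659, 0.00568, 0.06818, 0.03409, 0.04545 (working shown to 5 dp, full precision carried).
D = 0.84659² + 0.00568² + 0.06818² + 0.03409² + 0.04545² = 0.71672 + 0.00003 + 0.00465 + 0.00116 + 0.00207 = 0.72463.
To 3 decimal places, D = 0.725.

0.725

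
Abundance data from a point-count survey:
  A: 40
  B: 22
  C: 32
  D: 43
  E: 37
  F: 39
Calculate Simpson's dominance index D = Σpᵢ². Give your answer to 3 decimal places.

Total N = 40+22+32+43+37+39 = 213, so the proportions are 0.18779, 0.10329, 0.15023, 0.20188, 0.17371, 0.1831 (working shown to 5 dp, full precision carried).
D = 0.18779² + 0.10329² + 0.15023² + 0.20188² + 0.17371² + 0.1831² = 0.03527 + 0.01067 + 0.02257 + 0.04075 + 0.03017 + 0.03353 = 0.17296.
To 3 decimal places, D = 0.173.

0.173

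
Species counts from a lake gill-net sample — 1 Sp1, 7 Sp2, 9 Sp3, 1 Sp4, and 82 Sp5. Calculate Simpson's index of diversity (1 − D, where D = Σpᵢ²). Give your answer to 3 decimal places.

0.314

Total N = 1+7+9+1+82 = 100, so the proportions are 0.01, 0.07, 0.09, 0.01, 0.82 (working shown to 5 dp, full precision carried).
D = 0.01² + 0.07² + 0.09² + 0.01² + 0.82² = 0.00010 + 0.00490 + 0.00810 + 0.00010 + 0.67240 = 0.68560.
So 1 − D = 0.31440, i.e. 0.314 to 3 decimal places.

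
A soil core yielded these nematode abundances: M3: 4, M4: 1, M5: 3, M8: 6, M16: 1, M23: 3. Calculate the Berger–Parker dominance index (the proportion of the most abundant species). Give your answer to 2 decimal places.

0.33

Total N = 4+1+3+6+1+3 = 18, so the proportions are 0.2222, 0.0556, 0.1667, 0.3333, 0.0556, 0.1667 (working shown to 4 dp, full precision carried).
The largest proportion is 0.3333, i.e. d = 0.33 to 2 decimal places.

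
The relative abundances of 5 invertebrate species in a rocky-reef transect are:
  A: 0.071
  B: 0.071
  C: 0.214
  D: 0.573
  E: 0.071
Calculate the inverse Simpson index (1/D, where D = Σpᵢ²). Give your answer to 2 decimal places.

2.57

D = 0.071² + 0.071² + 0.214² + 0.573² + 0.071² = 0.00504 + 0.00504 + 0.04580 + 0.32833 + 0.00504 = 0.38925 (working shown to 5 dp, full precision carried).
So 1/D = 2.5691, i.e. 2.57 to 2 decimal places.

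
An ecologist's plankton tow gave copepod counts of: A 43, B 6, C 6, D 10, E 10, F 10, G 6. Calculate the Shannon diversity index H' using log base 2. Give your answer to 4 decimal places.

2.3373

Total N = 43+6+6+10+10+10+6 = 91, so the proportions are 0.472527, 0.065934, 0.065934, 0.10989, 0.10989, 0.10989, 0.065934 (working shown to 6 dp, full precision carried).
Each pᵢ log₂ pᵢ term: 0.472527×(-1.081530)=-0.511053, 0.065934×(-3.922832)=-0.258648, 0.065934×(-3.922832)=-0.258648, 0.10989×(-3.185867)=-0.350095, 0.10989×(-3.185867)=-0.350095, 0.10989×(-3.185867)=-0.350095, 0.065934×(-3.922832)=-0.258648.
Sum = -2.337283, so H' = 2.3373.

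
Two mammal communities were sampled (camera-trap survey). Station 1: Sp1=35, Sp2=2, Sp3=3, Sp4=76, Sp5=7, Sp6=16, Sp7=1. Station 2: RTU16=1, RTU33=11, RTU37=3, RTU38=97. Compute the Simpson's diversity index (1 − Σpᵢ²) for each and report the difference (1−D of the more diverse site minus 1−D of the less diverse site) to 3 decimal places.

0.387

Station 1: N=140, proportions 0.25, 0.01429, 0.02143, 0.54286, 0.05, 0.11429, 0.00714, giving 1−D = 0.62653 (working shown to 5 dp, full precision carried).
Station 2: N=112, proportions 0.00893, 0.09821, 0.02679, 0.86607, giving 1−D = 0.23948.
Difference = |0.62653 − 0.23948| = 0.38705, i.e. 0.387 to 3 decimal places.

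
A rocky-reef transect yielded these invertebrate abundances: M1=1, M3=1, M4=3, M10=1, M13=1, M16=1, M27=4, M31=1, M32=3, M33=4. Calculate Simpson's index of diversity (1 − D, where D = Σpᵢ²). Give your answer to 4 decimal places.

Total N = 1+1+3+1+1+1+4+1+3+4 = 20, so the proportions are 0.05, 0.05, 0.15, 0.05, 0.05, 0.05, 0.2, 0.05, 0.15, 0.2 (working shown to 6 dp, full precision carried).
D = 0.05² + 0.05² + 0.15² + 0.05² + 0.05² + 0.05² + 0.2² + 0.05² + 0.15² + 0.2² = 0.002500 + 0.002500 + 0.022500 + 0.002500 + 0.002500 + 0.002500 + 0.040000 + 0.002500 + 0.022500 + 0.040000 = 0.140000.
So 1 − D = 0.860000, i.e. 0.8600 to 4 decimal places.

0.8600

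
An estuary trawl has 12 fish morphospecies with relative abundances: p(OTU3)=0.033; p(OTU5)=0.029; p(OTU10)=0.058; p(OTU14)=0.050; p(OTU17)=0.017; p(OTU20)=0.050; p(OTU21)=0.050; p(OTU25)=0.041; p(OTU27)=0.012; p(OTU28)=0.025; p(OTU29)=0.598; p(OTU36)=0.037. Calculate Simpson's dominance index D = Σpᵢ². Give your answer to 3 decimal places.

D = 0.033² + 0.029² + 0.058² + 0.05² + 0.017² + 0.05² + 0.05² + 0.041² + 0.012² + 0.025² + 0.598² + 0.037² = 0.00109 + 0.00084 + 0.00336 + 0.00250 + 0.00029 + 0.00250 + 0.00250 + 0.00168 + 0.00014 + 0.00063 + 0.35760 + 0.00137 = 0.37451 (working shown to 5 dp, full precision carried).
To 3 decimal places, D = 0.375.

0.375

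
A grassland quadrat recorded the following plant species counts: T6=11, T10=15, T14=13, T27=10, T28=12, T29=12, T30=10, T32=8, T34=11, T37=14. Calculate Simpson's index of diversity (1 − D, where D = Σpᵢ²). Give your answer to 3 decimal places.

Total N = 11+15+13+10+12+12+10+8+11+14 = 116, so the proportions are 0.09483, 0.12931, 0.11207, 0.08621, 0.10345, 0.10345, 0.08621, 0.06897, 0.09483, 0.12069 (working shown to 5 dp, full precision carried).
D = 0.09483² + 0.12931² + 0.11207² + 0.08621² + 0.10345² + 0.10345² + 0.08621² + 0.06897² + 0.09483² + 0.12069² = 0.00899 + 0.01672 + 0.01256 + 0.00743 + 0.01070 + 0.01070 + 0.00743 + 0.00476 + 0.00899 + 0.01457 = 0.10285.
So 1 − D = 0.89715, i.e. 0.897 to 3 decimal places.

0.897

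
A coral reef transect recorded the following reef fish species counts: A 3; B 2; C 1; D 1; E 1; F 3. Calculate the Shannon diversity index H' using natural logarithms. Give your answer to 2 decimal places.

1.67

Total N = 3+2+1+1+1+3 = 11, so the proportions are 0.2727, 0.1818, 0.0909, 0.0909, 0.0909, 0.2727 (working shown to 4 dp, full precision carried).
Each pᵢ ln pᵢ term: 0.2727×(-1.2993)=-0.3543, 0.1818×(-1.7047)=-0.3100, 0.0909×(-2.3979)=-0.2180, 0.0909×(-2.3979)=-0.2180, 0.0909×(-2.3979)=-0.2180, 0.2727×(-1.2993)=-0.3543.
Sum = -1.6726, so H' = 1.67.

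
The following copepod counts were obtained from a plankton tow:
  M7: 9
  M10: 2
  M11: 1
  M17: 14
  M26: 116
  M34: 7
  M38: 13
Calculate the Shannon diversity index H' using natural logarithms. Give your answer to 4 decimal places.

Total N = 9+2+1+14+116+7+13 = 162, so the proportions are 0.055556, 0.012346, 0.006173, 0.08642, 0.716049, 0.04321, 0.080247 (working shown to 6 dp, full precision carried).
Each pᵢ ln pᵢ term: 0.055556×(-2.890372)=-0.160576, 0.012346×(-4.394449)=-0.054252, 0.006173×(-5.087596)=-0.031405, 0.08642×(-2.448539)=-0.211602, 0.716049×(-0.334006)=-0.239165, 0.04321×(-3.141686)=-0.135752, 0.080247×(-2.522647)=-0.202435.
Sum = -1.035187, so H' = 1.0352.

1.0352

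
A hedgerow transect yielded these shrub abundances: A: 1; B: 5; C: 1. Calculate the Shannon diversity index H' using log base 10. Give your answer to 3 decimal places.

Total N = 1+5+1 = 7, so the proportions are 0.14286, 0.71429, 0.14286 (working shown to 5 dp, full precision carried).
Each pᵢ log₁₀ pᵢ term: 0.14286×(-0.84510)=-0.12073, 0.71429×(-0.14613)=-0.10438, 0.14286×(-0.84510)=-0.12073.
Sum = -0.34583, so H' = 0.346.

0.346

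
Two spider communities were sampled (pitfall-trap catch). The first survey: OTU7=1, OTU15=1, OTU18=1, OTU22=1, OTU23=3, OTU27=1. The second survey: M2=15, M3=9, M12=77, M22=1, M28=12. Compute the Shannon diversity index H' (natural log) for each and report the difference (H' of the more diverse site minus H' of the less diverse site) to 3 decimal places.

The first survey: N=8, proportions 0.125, 0.125, 0.125, 0.125, 0.375, 0.125, giving H' = 1.66746 (working shown to 5 dp, full precision carried).
The second survey: N=114, proportions 0.13158, 0.07895, 0.67544, 0.00877, 0.10526, giving H' = 1.01087.
Difference = |1.66746 − 1.01087| = 0.65659, i.e. 0.657 to 3 decimal places.

0.657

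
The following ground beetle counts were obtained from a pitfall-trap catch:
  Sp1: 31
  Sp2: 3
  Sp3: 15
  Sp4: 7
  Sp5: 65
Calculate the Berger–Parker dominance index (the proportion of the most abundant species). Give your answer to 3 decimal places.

Total N = 31+3+15+7+65 = 121, so the proportions are 0.2562, 0.02479, 0.12397, 0.05785, 0.53719 (working shown to 5 dp, full precision carried).
The largest proportion is 0.53719, i.e. d = 0.537 to 3 decimal places.

0.537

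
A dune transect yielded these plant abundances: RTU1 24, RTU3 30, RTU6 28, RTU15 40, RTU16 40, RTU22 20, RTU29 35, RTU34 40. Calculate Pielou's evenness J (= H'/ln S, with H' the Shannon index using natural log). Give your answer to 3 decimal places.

0.987

Total N = 24+30+28+40+40+20+35+40 = 257, so the proportions are 0.09339, 0.11673, 0.10895, 0.15564, 0.15564, 0.07782, 0.13619, 0.15564 (working shown to 5 dp, full precision carried).
H' = −Σ pᵢ ln pᵢ = −((-0.22142) + (-0.25073) + (-0.24153) + (-0.28952) + (-0.28952) + (-0.19870) + (-0.27152) + (-0.28952)) = 2.05247.
With S = 8 species, ln S = 2.07944, so J = 2.05247/2.07944 = 0.98703, i.e. 0.987 to 3 decimal places.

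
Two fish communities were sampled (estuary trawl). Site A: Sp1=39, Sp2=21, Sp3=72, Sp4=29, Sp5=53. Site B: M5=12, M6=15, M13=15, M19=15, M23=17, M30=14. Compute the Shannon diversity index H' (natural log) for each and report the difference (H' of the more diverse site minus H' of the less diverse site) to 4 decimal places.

0.2654

Site A: N=214, proportions 0.182243, 0.098131, 0.336449, 0.135514, 0.247664, giving H' = 1.521065 (working shown to 6 dp, full precision carried).
Site B: N=88, proportions 0.136364, 0.170455, 0.170455, 0.170455, 0.193182, 0.159091, giving H' = 1.786512.
Difference = |1.521065 − 1.786512| = 0.265447, i.e. 0.2654 to 4 decimal places.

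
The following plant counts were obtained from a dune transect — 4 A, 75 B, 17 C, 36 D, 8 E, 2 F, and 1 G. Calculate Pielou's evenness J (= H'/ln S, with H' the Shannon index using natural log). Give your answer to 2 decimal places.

Total N = 4+75+17+36+8+2+1 = 143, so the proportions are 0.028, 0.5245, 0.1189, 0.2517, 0.0559, 0.014, 0.007 (working shown to 4 dp, full precision carried).
H' = −Σ pᵢ ln pᵢ = −((-0.1000) + (-0.3385) + (-0.2532) + (-0.3472) + (-0.1613) + (-0.0597) + (-0.0347)) = 1.2947.
With S = 7 species, ln S = 1.9459, so J = 1.2947/1.9459 = 0.6653, i.e. 0.67 to 2 decimal places.

0.67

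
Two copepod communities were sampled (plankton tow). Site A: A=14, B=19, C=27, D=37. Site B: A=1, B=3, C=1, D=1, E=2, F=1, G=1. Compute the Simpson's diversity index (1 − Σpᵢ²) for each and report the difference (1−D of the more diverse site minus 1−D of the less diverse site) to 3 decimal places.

0.102

Site A: N=97, proportions 0.14433, 0.19588, 0.27835, 0.38144, giving 1−D = 0.71782 (working shown to 5 dp, full precision carried).
Site B: N=10, proportions 0.1, 0.3, 0.1, 0.1, 0.2, 0.1, 0.1, giving 1−D = 0.82000.
Difference = |0.71782 − 0.82000| = 0.10218, i.e. 0.102 to 3 decimal places.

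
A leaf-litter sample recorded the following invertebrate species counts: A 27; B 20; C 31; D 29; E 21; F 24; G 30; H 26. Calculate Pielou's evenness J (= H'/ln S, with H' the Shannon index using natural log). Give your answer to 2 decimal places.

Total N = 27+20+31+29+21+24+30+26 = 208, so the proportions are 0.1298, 0.0962, 0.149, 0.1394, 0.101, 0.1154, 0.1442, 0.125 (working shown to 4 dp, full precision carried).
H' = −Σ pᵢ ln pᵢ = −((-0.2650) + (-0.2252) + (-0.2837) + (-0.2747) + (-0.2315) + (-0.2492) + (-0.2793) + (-0.2599)) = 2.0685.
With S = 8 species, ln S = 2.0794, so J = 2.0685/2.0794 = 0.9947, i.e. 0.99 to 2 decimal places.

0.99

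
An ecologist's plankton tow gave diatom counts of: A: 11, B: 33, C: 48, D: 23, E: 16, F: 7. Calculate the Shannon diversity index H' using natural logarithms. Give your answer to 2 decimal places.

1.61

Total N = 11+33+48+23+16+7 = 138, so the proportions are 0.0797, 0.2391, 0.3478, 0.1667, 0.1159, 0.0507 (working shown to 4 dp, full precision carried).
Each pᵢ ln pᵢ term: 0.0797×(-2.5294)=-0.2016, 0.2391×(-1.4307)=-0.3421, 0.3478×(-1.0561)=-0.3673, 0.1667×(-1.7918)=-0.2986, 0.1159×(-2.1547)=-0.2498, 0.0507×(-2.9813)=-0.1512.
Sum = -1.6107, so H' = 1.61.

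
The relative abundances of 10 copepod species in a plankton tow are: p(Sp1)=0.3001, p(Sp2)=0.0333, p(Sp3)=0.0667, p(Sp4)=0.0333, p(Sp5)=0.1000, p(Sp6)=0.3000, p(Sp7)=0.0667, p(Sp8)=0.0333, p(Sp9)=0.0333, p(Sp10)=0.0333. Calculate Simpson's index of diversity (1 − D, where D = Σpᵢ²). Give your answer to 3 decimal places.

D = 0.3001² + 0.0333² + 0.0667² + 0.0333² + 0.1² + 0.3² + 0.0667² + 0.0333² + 0.0333² + 0.0333² = 0.090060 + 0.001109 + 0.004449 + 0.001109 + 0.010000 + 0.090000 + 0.004449 + 0.001109 + 0.001109 + 0.001109 = 0.204502 (working shown to 6 dp, full precision carried).
So 1 − D = 0.795498, i.e. 0.795 to 3 decimal places.

0.795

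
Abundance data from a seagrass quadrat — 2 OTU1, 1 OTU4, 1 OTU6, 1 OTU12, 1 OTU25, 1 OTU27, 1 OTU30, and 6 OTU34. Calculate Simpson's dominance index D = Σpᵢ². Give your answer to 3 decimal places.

Total N = 2+1+1+1+1+1+1+6 = 14, so the proportions are 0.14286, 0.07143, 0.07143, 0.07143, 0.07143, 0.07143, 0.07143, 0.42857 (working shown to 5 dp, full precision carried).
D = 0.14286² + 0.07143² + 0.07143² + 0.07143² + 0.07143² + 0.07143² + 0.07143² + 0.42857² = 0.02041 + 0.00510 + 0.00510 + 0.00510 + 0.00510 + 0.00510 + 0.00510 + 0.18367 = 0.23469.
To 3 decimal places, D = 0.235.

0.235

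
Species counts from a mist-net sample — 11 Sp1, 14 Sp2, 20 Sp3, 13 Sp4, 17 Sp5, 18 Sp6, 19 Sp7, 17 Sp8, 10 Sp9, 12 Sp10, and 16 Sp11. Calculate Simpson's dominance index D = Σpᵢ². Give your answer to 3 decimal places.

Total N = 11+14+20+13+17+18+19+17+10+12+16 = 167, so the proportions are 0.06587, 0.08383, 0.11976, 0.07784, 0.1018, 0.10778, 0.11377, 0.1018, 0.05988, 0.07186, 0.09581 (working shown to 5 dp, full precision carried).
D = 0.06587² + 0.08383² + 0.11976² + 0.07784² + 0.1018² + 0.10778² + 0.11377² + 0.1018² + 0.05988² + 0.07186² + 0.09581² = 0.00434 + 0.00703 + 0.01434 + 0.00606 + 0.01036 + 0.01162 + 0.01294 + 0.01036 + 0.00359 + 0.00516 + 0.00918 = 0.09498.
To 3 decimal places, D = 0.095.

0.095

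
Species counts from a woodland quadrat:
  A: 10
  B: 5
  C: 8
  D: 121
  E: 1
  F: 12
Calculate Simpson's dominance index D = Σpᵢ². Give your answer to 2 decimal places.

0.61

Total N = 10+5+8+121+1+12 = 157, so the proportions are 0.0637, 0.0318, 0.051, 0.7707, 0.0064, 0.0764 (working shown to 4 dp, full precision carried).
D = 0.0637² + 0.0318² + 0.051² + 0.7707² + 0.0064² + 0.0764² = 0.0041 + 0.0010 + 0.0026 + 0.5940 + 0.0000 + 0.0058 = 0.6075.
To 2 decimal places, D = 0.61.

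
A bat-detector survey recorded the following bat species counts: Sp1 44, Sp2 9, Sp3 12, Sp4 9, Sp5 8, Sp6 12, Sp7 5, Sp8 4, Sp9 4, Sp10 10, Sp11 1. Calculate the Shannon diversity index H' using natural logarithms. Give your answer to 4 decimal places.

2.0208

Total N = 44+9+12+9+8+12+5+4+4+10+1 = 118, so the proportions are 0.372881, 0.076271, 0.101695, 0.076271, 0.067797, 0.101695, 0.042373, 0.033898, 0.033898, 0.084746, 0.008475 (working shown to 6 dp, full precision carried).
Each pᵢ ln pᵢ term: 0.372881×(-0.986495)=-0.367846, 0.076271×(-2.573460)=-0.196281, 0.101695×(-2.285778)=-0.232452, 0.076271×(-2.573460)=-0.196281, 0.067797×(-2.691243)=-0.182457, 0.101695×(-2.285778)=-0.232452, 0.042373×(-3.161247)=-0.133951, 0.033898×(-3.384390)=-0.114725, 0.033898×(-3.384390)=-0.114725, 0.084746×(-2.468100)=-0.209161, 0.008475×(-4.770685)=-0.040430.
Sum = -2.020760, so H' = 2.0208.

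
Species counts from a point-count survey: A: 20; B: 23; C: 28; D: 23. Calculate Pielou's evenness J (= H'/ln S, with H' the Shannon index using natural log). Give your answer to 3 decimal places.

Total N = 20+23+28+23 = 94, so the proportions are 0.21277, 0.24468, 0.29787, 0.24468 (working shown to 5 dp, full precision carried).
H' = −Σ pᵢ ln pᵢ = −((-0.32927) + (-0.34446) + (-0.36075) + (-0.34446)) = 1.37894.
With S = 4 species, ln S = 1.38629, so J = 1.37894/1.38629 = 0.99470, i.e. 0.995 to 3 decimal places.

0.995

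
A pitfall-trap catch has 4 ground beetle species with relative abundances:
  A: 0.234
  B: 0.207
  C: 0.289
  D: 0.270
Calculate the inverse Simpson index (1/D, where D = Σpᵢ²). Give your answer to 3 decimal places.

3.937

D = 0.234² + 0.207² + 0.289² + 0.27² = 0.0547560 + 0.0428490 + 0.0835210 + 0.0729000 = 0.2540260 (working shown to 7 dp, full precision carried).
So 1/D = 3.93660, i.e. 3.937 to 3 decimal places.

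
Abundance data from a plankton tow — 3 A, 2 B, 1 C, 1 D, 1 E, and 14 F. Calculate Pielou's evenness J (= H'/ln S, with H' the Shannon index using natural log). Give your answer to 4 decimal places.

Total N = 3+2+1+1+1+14 = 22, so the proportions are 0.136364, 0.090909, 0.045455, 0.045455, 0.045455, 0.636364 (working shown to 6 dp, full precision carried).
H' = −Σ pᵢ ln pᵢ = −((-0.271695) + (-0.217990) + (-0.140502) + (-0.140502) + (-0.140502) + (-0.287627)) = 1.198818.
With S = 6 species, ln S = 1.791759, so J = 1.198818/1.791759 = 0.669073, i.e. 0.6691 to 4 decimal places.

0.6691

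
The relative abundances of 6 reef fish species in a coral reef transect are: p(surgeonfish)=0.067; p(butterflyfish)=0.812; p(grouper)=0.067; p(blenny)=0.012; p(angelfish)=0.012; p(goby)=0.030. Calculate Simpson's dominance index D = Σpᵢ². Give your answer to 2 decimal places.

0.67

D = 0.067² + 0.812² + 0.067² + 0.012² + 0.012² + 0.03² = 0.0045 + 0.6593 + 0.0045 + 0.0001 + 0.0001 + 0.0009 = 0.6695 (working shown to 4 dp, full precision carried).
To 2 decimal places, D = 0.67.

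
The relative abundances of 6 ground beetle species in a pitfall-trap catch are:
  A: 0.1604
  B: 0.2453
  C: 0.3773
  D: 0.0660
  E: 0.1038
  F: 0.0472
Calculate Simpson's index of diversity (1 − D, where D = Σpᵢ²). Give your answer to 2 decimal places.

D = 0.1604² + 0.2453² + 0.3773² + 0.066² + 0.1038² + 0.0472² = 0.0257 + 0.0602 + 0.1424 + 0.0044 + 0.0108 + 0.0022 = 0.2456 (working shown to 4 dp, full precision carried).
So 1 − D = 0.7544, i.e. 0.75 to 2 decimal places.

0.75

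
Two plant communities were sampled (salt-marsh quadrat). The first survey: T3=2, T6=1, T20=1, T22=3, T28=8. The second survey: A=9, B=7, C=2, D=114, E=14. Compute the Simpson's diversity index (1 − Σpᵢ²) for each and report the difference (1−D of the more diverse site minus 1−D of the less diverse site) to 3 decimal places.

The first survey: N=15, proportions 0.13333, 0.06667, 0.06667, 0.2, 0.53333, giving 1−D = 0.64889 (working shown to 5 dp, full precision carried).
The second survey: N=146, proportions 0.06164, 0.04795, 0.0137, 0.78082, 0.09589, giving 1−D = 0.37484.
Difference = |0.64889 − 0.37484| = 0.27405, i.e. 0.274 to 3 decimal places.

0.274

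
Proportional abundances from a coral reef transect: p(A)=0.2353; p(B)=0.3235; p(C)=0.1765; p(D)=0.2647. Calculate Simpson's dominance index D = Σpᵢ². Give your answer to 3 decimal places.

0.261

D = 0.2353² + 0.3235² + 0.1765² + 0.2647² = 0.05537 + 0.10465 + 0.03115 + 0.07007 = 0.26124 (working shown to 5 dp, full precision carried).
To 3 decimal places, D = 0.261.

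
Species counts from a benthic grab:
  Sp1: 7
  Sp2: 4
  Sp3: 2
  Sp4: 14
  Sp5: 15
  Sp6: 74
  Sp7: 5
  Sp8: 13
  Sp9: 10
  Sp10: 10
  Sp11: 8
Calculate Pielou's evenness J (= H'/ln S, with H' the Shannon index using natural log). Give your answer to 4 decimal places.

Total N = 7+4+2+14+15+74+5+13+10+10+8 = 162, so the proportions are 0.04321, 0.024691, 0.012346, 0.08642, 0.092593, 0.45679, 0.030864, 0.080247, 0.061728, 0.061728, 0.049383 (working shown to 6 dp, full precision carried).
H' = −Σ pᵢ ln pᵢ = −((-0.135752) + (-0.091390) + (-0.054252) + (-0.211602) + (-0.220328) + (-0.357909) + (-0.107351) + (-0.202435) + (-0.171914) + (-0.171914) + (-0.148551)) = 1.873399.
With S = 11 species, ln S = 2.397895, so J = 1.873399/2.397895 = 0.781268, i.e. 0.7813 to 4 decimal places.

0.7813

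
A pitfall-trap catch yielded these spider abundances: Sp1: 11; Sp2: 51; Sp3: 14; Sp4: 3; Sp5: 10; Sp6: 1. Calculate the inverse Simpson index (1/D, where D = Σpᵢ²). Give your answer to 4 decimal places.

Total N = 11+51+14+3+10+1 = 90, so the proportions are 0.1222222, 0.5666667, 0.1555556, 0.0333333, 0.1111111, 0.0111111 (working shown to 7 dp, full precision carried).
D = 0.1222222² + 0.5666667² + 0.1555556² + 0.0333333² + 0.1111111² + 0.0111111² = 0.0149383 + 0.3211111 + 0.0241975 + 0.0011111 + 0.0123457 + 0.0001235 = 0.3738272.
So 1/D = 2.675033, i.e. 2.6750 to 4 decimal places.

2.6750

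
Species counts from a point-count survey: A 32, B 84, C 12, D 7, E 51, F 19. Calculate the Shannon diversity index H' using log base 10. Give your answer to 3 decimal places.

Total N = 32+84+12+7+51+19 = 205, so the proportions are 0.1561, 0.40976, 0.05854, 0.03415, 0.24878, 0.09268 (working shown to 5 dp, full precision carried).
Each pᵢ log₁₀ pᵢ term: 0.1561×(-0.80660)=-0.12591, 0.40976×(-0.38747)=-0.15877, 0.05854×(-1.23257)=-0.07215, 0.03415×(-1.46666)=-0.05008, 0.24878×(-0.60418)=-0.15031, 0.09268×(-1.03300)=-0.09574.
Sum = -0.65296, so H' = 0.653.

0.653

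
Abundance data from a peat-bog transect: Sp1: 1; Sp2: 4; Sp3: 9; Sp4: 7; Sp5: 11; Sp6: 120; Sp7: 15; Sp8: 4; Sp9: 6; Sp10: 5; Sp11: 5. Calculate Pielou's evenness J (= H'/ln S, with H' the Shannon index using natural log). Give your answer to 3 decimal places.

Total N = 1+4+9+7+11+120+15+4+6+5+5 = 187, so the proportions are 0.00535, 0.02139, 0.04813, 0.03743, 0.05882, 0.64171, 0.08021, 0.02139, 0.03209, 0.02674, 0.02674 (working shown to 5 dp, full precision carried).
H' = −Σ pᵢ ln pᵢ = −((-0.02797) + (-0.08224) + (-0.14602) + (-0.12298) + (-0.16666) + (-0.28467) + (-0.20238) + (-0.08224) + (-0.11035) + (-0.09684) + (-0.09684)) = 1.41919.
With S = 11 species, ln S = 2.39790, so J = 1.41919/2.39790 = 0.59185, i.e. 0.592 to 3 decimal places.

0.592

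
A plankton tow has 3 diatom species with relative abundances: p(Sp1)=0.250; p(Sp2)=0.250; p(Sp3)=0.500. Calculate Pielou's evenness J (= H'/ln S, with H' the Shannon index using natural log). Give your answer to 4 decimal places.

H' = −Σ pᵢ ln pᵢ = −((-0.346574) + (-0.346574) + (-0.346574)) = 1.039721 (working shown to 6 dp, full precision carried).
With S = 3 species, ln S = 1.098612, so J = 1.039721/1.098612 = 0.946395, i.e. 0.9464 to 4 decimal places.

0.9464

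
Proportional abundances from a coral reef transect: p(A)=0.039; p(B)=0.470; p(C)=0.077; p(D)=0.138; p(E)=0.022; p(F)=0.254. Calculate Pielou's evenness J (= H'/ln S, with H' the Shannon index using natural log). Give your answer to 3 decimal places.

H' = −Σ pᵢ ln pᵢ = −((-0.12652) + (-0.35486) + (-0.19742) + (-0.27331) + (-0.08397) + (-0.34809)) = 1.38417 (working shown to 5 dp, full precision carried).
With S = 6 species, ln S = 1.79176, so J = 1.38417/1.79176 = 0.77252, i.e. 0.773 to 3 decimal places.

0.773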